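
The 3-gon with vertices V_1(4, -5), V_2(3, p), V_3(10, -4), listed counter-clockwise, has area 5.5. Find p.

-7

The doubled signed area Σ (x_i y_{i+1} − x_{i+1} y_i) is linear in p.
With p=0 it equals -31; the coefficient of p is -6 (from the two edges through V_2).
So -6·p + -31 = 2·5.5 = 11 ⇒ p = -7.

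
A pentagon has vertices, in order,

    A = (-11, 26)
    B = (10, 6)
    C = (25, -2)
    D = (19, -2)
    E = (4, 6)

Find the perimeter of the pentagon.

94

|AB| = √((21)² + (-20)²) = √841 = 29
|BC| = √((15)² + (-8)²) = √289 = 17
|CD| = √((-6)² + (0)²) = √36 = 6
|DE| = √((-15)² + (8)²) = √289 = 17
|EA| = √((-15)² + (20)²) = √625 = 25
Perimeter = 29 + 17 + 6 + 17 + 25 = 94.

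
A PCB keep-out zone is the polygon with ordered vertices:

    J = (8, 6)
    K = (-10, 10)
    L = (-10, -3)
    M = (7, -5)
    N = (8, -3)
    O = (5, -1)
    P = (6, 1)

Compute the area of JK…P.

203

J→K: (8)(10) − (-10)(6) = 140
K→L: (-10)(-3) − (-10)(10) = 130
L→M: (-10)(-5) − (7)(-3) = 71
M→N: (7)(-3) − (8)(-5) = 19
N→O: (8)(-1) − (5)(-3) = 7
O→P: (5)(1) − (6)(-1) = 11
P→J: (6)(6) − (8)(1) = 28
Σ = 406
Area = |Σ|/2 = 203.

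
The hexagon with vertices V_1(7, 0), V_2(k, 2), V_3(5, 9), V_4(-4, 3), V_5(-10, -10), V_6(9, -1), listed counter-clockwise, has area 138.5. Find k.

5

Write out the shoelace sum; only the two edges meeting at V_2 involve k:
2·Area = [(7·2 − k·0) + (k·9 − 5·2)] + 228
       = 9·k + 232 = 277
⇒ k = 5.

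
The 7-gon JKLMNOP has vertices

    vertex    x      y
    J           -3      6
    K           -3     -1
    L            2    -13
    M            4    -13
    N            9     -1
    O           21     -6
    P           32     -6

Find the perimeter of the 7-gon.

|JK| = √((0)² + (-7)²) = √49 = 7
|KL| = √((5)² + (-12)²) = √169 = 13
|LM| = √((2)² + (0)²) = √4 = 2
|MN| = √((5)² + (12)²) = √169 = 13
|NO| = √((12)² + (-5)²) = √169 = 13
|OP| = √((11)² + (0)²) = √121 = 11
|PJ| = √((-35)² + (12)²) = √1369 = 37
Perimeter = 7 + 13 + 2 + 13 + 13 + 11 + 37 = 96.

96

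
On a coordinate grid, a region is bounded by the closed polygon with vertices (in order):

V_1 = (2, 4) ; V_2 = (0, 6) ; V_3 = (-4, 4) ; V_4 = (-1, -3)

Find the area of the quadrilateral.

27

Apply the shoelace (surveyor's) formula: 2A = Σ (x_i·y_{i+1} − x_{i+1}·y_i), indices taken mod 4.
Cross-terms: 12, 24, 16, 2  ⇒  Σ = 54
Area = |Σ|/2 = 27.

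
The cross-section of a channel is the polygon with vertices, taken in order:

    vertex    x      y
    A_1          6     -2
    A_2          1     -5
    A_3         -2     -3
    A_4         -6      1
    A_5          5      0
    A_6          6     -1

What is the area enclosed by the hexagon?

A_1→A_2: (6)(-5) − (1)(-2) = -28
A_2→A_3: (1)(-3) − (-2)(-5) = -13
A_3→A_4: (-2)(1) − (-6)(-3) = -20
A_4→A_5: (-6)(0) − (5)(1) = -5
A_5→A_6: (5)(-1) − (6)(0) = -5
A_6→A_1: (6)(-2) − (6)(-1) = -6
Σ = -77
Area = |Σ|/2 = 38.5.

38.5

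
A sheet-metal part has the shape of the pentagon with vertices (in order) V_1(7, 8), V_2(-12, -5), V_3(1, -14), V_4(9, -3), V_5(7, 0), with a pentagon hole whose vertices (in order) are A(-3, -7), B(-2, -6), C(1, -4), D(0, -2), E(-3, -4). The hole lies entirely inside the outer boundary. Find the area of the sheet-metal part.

Outer boundary:
Apply the surveyor's formula: 2A = Σ (x_i·y_{i+1} − x_{i+1}·y_i), indices taken mod 5.
Σ = (61) + (173) + (123) + (21) + (56) = 434
Area = |Σ|/2 = 217.
Hole:
Apply the surveyor's formula: 2A = Σ (x_i·y_{i+1} − x_{i+1}·y_i), indices taken mod 5.
Cross-terms: 4, 14, -2, -6, 9  ⇒  Σ = 19
Area = |Σ|/2 = 9.5.
Net area = 217 − 9.5 = 207.5.

207.5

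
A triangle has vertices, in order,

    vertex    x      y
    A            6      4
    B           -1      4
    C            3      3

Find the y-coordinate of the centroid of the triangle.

11/3

Apply the surveyor's formula. First the cross-terms c_i = x_i·y_{i+1} − x_{i+1}·y_i:
  28, -15, -6  ⇒  2A = 7, A = 3.5.
Then Σ (y_i + y_{i+1})·c_i = 77, so ȳ = 77 / (6·3.5) = 11/3.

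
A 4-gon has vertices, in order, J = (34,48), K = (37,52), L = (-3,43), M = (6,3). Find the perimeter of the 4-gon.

140

|JK| = √((3)² + (4)²) = √25 = 5
|KL| = √((-40)² + (-9)²) = √1681 = 41
|LM| = √((9)² + (-40)²) = √1681 = 41
|MJ| = √((28)² + (45)²) = √2809 = 53
Perimeter = 5 + 41 + 41 + 53 = 140.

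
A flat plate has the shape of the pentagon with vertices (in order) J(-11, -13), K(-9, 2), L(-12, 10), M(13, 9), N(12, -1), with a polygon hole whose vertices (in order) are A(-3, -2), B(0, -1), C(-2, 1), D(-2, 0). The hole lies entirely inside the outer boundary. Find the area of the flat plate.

362

Outer boundary:
Apply the shoelace formula: 2A = Σ (x_i·y_{i+1} − x_{i+1}·y_i), indices taken mod 5.
Σ = (-139) + (-66) + (-238) + (-121) + (-167) = -731
Area = |Σ|/2 = 365.5.
Hole:
Apply the shoelace formula: 2A = Σ (x_i·y_{i+1} − x_{i+1}·y_i), indices taken mod 4.
Σ = (3) + (-2) + (2) + (4) = 7
Area = |Σ|/2 = 3.5.
Net area = 365.5 − 3.5 = 362.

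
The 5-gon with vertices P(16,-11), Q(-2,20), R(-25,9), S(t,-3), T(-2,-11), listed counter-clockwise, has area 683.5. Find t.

The doubled signed area Σ (x_i y_{i+1} − x_{i+1} y_i) is linear in t.
With t=0 it equals 1047; the coefficient of t is -20 (from the two edges through S).
So -20·t + 1047 = 2·683.5 = 1367 ⇒ t = -16.

-16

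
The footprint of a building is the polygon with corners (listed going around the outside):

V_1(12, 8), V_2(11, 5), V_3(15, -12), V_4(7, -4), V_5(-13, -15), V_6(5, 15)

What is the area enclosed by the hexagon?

Apply the surveyor's formula: 2A = Σ (x_i·y_{i+1} − x_{i+1}·y_i), indices taken mod 6.
Σ = (-28) + (-207) + (24) + (-157) + (-120) + (-140) = -628
Area = |Σ|/2 = 314.

314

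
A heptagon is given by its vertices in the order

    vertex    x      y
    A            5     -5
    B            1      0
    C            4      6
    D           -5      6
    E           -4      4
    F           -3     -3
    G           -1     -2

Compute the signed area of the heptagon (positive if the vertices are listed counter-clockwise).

Apply the shoelace (surveyor's) formula: 2A = Σ (x_i·y_{i+1} − x_{i+1}·y_i), indices taken mod 7.
A→B: (5)(0) − (1)(-5) = 5
B→C: (1)(6) − (4)(0) = 6
C→D: (4)(6) − (-5)(6) = 54
D→E: (-5)(4) − (-4)(6) = 4
E→F: (-4)(-3) − (-3)(4) = 24
F→G: (-3)(-2) − (-1)(-3) = 3
G→A: (-1)(-5) − (5)(-2) = 15
Σ = 111
Signed area = Σ/2 = 55.5 (positive ⇒ counter-clockwise traversal).

55.5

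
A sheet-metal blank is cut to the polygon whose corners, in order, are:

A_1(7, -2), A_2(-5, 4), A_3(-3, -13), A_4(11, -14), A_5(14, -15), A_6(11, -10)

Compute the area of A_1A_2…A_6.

192

Apply the shoelace formula: 2A = Σ (x_i·y_{i+1} − x_{i+1}·y_i), indices taken mod 6.
Cross-terms: 18, 77, 185, 31, 25, 48  ⇒  Σ = 384
Area = |Σ|/2 = 192.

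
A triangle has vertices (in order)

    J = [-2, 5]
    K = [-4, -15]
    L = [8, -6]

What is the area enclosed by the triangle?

111

Apply the shoelace (surveyor's) formula: 2A = Σ (x_i·y_{i+1} − x_{i+1}·y_i), indices taken mod 3.
Cross-terms: 50, 144, 28  ⇒  Σ = 222
Area = |Σ|/2 = 111.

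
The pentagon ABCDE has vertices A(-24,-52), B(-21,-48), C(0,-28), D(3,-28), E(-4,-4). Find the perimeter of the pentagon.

114

|AB| = √((3)² + (4)²) = √25 = 5
|BC| = √((21)² + (20)²) = √841 = 29
|CD| = √((3)² + (0)²) = √9 = 3
|DE| = √((-7)² + (24)²) = √625 = 25
|EA| = √((-20)² + (-48)²) = √2704 = 52
Perimeter = 5 + 29 + 3 + 25 + 52 = 114.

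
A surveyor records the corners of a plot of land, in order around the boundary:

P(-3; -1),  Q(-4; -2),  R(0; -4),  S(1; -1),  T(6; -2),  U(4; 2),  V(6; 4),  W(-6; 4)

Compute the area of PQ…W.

58

Σ = (2) + (16) + (4) + (4) + (20) + (4) + (48) + (18) = 116
Area = |Σ|/2 = 58.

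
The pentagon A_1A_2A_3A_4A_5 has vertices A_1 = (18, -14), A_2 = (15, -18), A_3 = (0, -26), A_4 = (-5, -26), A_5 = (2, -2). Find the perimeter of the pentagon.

72

|A_1A_2| = √((-3)² + (-4)²) = √25 = 5
|A_2A_3| = √((-15)² + (-8)²) = √289 = 17
|A_3A_4| = √((-5)² + (0)²) = √25 = 5
|A_4A_5| = √((7)² + (24)²) = √625 = 25
|A_5A_1| = √((16)² + (-12)²) = √400 = 20
Perimeter = 5 + 17 + 5 + 25 + 20 = 72.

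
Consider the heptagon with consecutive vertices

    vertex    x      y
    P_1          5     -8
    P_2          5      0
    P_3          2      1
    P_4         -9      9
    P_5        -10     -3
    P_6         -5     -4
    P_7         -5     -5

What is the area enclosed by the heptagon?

Cross-terms: 40, 5, 27, 117, 25, 5, 65  ⇒  Σ = 284
Area = |Σ|/2 = 142.

142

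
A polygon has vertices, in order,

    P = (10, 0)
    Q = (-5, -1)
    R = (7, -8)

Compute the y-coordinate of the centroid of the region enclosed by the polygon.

Apply the shoelace (surveyor's) formula. First the cross-terms c_i = x_i·y_{i+1} − x_{i+1}·y_i:
  -10, 47, 80  ⇒  2A = 117, A = 58.5.
Then Σ (y_i + y_{i+1})·c_i = -1053, so ȳ = -1053 / (6·58.5) = -3.

-3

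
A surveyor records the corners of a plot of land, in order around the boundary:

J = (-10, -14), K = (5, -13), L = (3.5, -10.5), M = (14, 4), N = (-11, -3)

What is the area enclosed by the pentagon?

240

Apply the surveyor's formula: 2A = Σ (x_i·y_{i+1} − x_{i+1}·y_i), indices taken mod 5.
Σ = (200) + (-7) + (161) + (2) + (124) = 480
Area = |Σ|/2 = 240.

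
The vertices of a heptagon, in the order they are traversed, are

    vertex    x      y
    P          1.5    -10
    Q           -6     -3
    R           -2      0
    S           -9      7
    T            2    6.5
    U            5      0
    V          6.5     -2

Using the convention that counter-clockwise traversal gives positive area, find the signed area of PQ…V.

-130.75

Σ = (-64.5) + (-6) + (-14) + (-72.5) + (-32.5) + (-10) + (-62) = -261.5
Signed area = Σ/2 = -130.75 (negative ⇒ clockwise traversal).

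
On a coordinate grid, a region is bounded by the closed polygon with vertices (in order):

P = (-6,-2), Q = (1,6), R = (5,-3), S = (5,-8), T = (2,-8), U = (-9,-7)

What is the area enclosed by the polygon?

Σ = (-34) + (-33) + (-25) + (-24) + (-86) + (-24) = -226
Area = |Σ|/2 = 113.

113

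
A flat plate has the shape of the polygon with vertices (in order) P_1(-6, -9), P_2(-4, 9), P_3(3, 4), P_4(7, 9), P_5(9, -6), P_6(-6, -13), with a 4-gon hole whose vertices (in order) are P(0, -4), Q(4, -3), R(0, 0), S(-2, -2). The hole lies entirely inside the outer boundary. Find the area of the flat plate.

Outer boundary:
Apply Gauss's area formula: 2A = Σ (x_i·y_{i+1} − x_{i+1}·y_i), indices taken mod 6.
P_1→P_2: (-6)(9) − (-4)(-9) = -90
P_2→P_3: (-4)(4) − (3)(9) = -43
P_3→P_4: (3)(9) − (7)(4) = -1
P_4→P_5: (7)(-6) − (9)(9) = -123
P_5→P_6: (9)(-13) − (-6)(-6) = -153
P_6→P_1: (-6)(-9) − (-6)(-13) = -24
Σ = -434
Area = |Σ|/2 = 217.
Hole:
Apply the shoelace formula: 2A = Σ (x_i·y_{i+1} − x_{i+1}·y_i), indices taken mod 4.
Σ = (16) + (0) + (0) + (8) = 24
Area = |Σ|/2 = 12.
Net area = 217 − 12 = 205.

205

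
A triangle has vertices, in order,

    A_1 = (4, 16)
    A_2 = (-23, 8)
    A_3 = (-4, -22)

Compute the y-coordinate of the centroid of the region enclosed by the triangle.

2/3

Apply the surveyor's formula. First the cross-terms c_i = x_i·y_{i+1} − x_{i+1}·y_i:
  400, 538, 24  ⇒  2A = 962, A = 481.
Then Σ (y_i + y_{i+1})·c_i = 1924, so ȳ = 1924 / (6·481) = 2/3.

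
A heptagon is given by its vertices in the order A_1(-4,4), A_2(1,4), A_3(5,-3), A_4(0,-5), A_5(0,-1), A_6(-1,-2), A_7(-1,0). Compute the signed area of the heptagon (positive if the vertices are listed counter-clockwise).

-37.5

Σ = (-20) + (-23) + (-25) + (0) + (-1) + (-2) + (-4) = -75
Signed area = Σ/2 = -37.5 (negative ⇒ clockwise traversal).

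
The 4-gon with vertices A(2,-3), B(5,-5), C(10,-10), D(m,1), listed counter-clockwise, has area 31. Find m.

Write out the shoelace sum; only the two edges meeting at D involve m:
2·Area = [(10·1 − m·(-10)) + (m·(-3) − 2·1)] + 5
       = 7·m + 13 = 62
⇒ m = 7.

7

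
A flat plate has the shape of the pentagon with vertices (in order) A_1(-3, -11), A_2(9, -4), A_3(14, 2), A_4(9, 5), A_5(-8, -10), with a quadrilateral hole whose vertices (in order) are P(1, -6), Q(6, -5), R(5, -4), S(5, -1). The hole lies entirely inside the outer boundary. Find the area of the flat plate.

113.5

Outer boundary:
Apply Gauss's area formula: 2A = Σ (x_i·y_{i+1} − x_{i+1}·y_i), indices taken mod 5.
A_1→A_2: (-3)(-4) − (9)(-11) = 111
A_2→A_3: (9)(2) − (14)(-4) = 74
A_3→A_4: (14)(5) − (9)(2) = 52
A_4→A_5: (9)(-10) − (-8)(5) = -50
A_5→A_1: (-8)(-11) − (-3)(-10) = 58
Σ = 245
Area = |Σ|/2 = 122.5.
Hole:
Apply the surveyor's formula: 2A = Σ (x_i·y_{i+1} − x_{i+1}·y_i), indices taken mod 4.
Σ = (31) + (1) + (15) + (-29) = 18
Area = |Σ|/2 = 9.
Net area = 122.5 − 9 = 113.5.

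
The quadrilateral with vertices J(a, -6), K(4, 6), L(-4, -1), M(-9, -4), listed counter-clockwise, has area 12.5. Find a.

-8

The doubled signed area Σ (x_i y_{i+1} − x_{i+1} y_i) is linear in a.
With a=0 it equals 105; the coefficient of a is 10 (from the two edges through J).
So 10·a + 105 = 2·12.5 = 25 ⇒ a = -8.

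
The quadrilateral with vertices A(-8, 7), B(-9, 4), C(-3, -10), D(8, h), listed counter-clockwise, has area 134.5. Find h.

0

Write out the shoelace sum; only the two edges meeting at D involve h:
2·Area = [((-3)·h − 8·(-10)) + (8·7 − (-8)·h)] + 133
       = 5·h + 269 = 269
⇒ h = 0.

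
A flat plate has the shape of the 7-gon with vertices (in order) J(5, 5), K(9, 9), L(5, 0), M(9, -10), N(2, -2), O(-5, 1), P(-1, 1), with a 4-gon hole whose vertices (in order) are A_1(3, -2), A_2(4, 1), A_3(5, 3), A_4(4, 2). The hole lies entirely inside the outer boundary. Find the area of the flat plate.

Outer boundary:
Apply the surveyor's formula: 2A = Σ (x_i·y_{i+1} − x_{i+1}·y_i), indices taken mod 7.
J→K: (5)(9) − (9)(5) = 0
K→L: (9)(0) − (5)(9) = -45
L→M: (5)(-10) − (9)(0) = -50
M→N: (9)(-2) − (2)(-10) = 2
N→O: (2)(1) − (-5)(-2) = -8
O→P: (-5)(1) − (-1)(1) = -4
P→J: (-1)(5) − (5)(1) = -10
Σ = -115
Area = |Σ|/2 = 57.5.
Hole:
Cross-terms: 11, 7, -2, -14  ⇒  Σ = 2
Area = |Σ|/2 = 1.
Net area = 57.5 − 1 = 56.5.

56.5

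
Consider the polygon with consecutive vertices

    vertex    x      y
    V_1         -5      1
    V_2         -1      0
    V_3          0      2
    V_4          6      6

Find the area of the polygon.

Apply the shoelace (surveyor's) formula: 2A = Σ (x_i·y_{i+1} − x_{i+1}·y_i), indices taken mod 4.
Σ = (1) + (-2) + (-12) + (36) = 23
Area = |Σ|/2 = 11.5.

11.5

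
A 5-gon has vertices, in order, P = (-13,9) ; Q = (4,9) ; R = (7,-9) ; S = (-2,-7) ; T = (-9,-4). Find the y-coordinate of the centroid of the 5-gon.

Apply the shoelace formula. First the cross-terms c_i = x_i·y_{i+1} − x_{i+1}·y_i:
  -153, -99, -67, -55, -133  ⇒  2A = -507, A = -253.5.
Then Σ (y_i + y_{i+1})·c_i = -1742, so ȳ = -1742 / (6·(-253.5)) = 134/117.

134/117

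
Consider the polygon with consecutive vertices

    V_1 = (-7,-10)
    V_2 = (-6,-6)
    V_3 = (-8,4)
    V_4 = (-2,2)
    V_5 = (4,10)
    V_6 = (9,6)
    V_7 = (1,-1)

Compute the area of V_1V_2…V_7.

Apply Gauss's area formula: 2A = Σ (x_i·y_{i+1} − x_{i+1}·y_i), indices taken mod 7.
Σ = (-18) + (-72) + (-8) + (-28) + (-66) + (-15) + (-17) = -224
Area = |Σ|/2 = 112.

112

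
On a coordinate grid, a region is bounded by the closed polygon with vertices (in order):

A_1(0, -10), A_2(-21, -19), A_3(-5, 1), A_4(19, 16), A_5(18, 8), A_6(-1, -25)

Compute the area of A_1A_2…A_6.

496.5

A_1→A_2: (0)(-19) − (-21)(-10) = -210
A_2→A_3: (-21)(1) − (-5)(-19) = -116
A_3→A_4: (-5)(16) − (19)(1) = -99
A_4→A_5: (19)(8) − (18)(16) = -136
A_5→A_6: (18)(-25) − (-1)(8) = -442
A_6→A_1: (-1)(-10) − (0)(-25) = 10
Σ = -993
Area = |Σ|/2 = 496.5.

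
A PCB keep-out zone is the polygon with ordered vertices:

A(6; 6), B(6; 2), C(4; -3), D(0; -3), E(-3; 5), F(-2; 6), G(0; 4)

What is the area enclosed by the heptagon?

Apply the surveyor's formula: 2A = Σ (x_i·y_{i+1} − x_{i+1}·y_i), indices taken mod 7.
A→B: (6)(2) − (6)(6) = -24
B→C: (6)(-3) − (4)(2) = -26
C→D: (4)(-3) − (0)(-3) = -12
D→E: (0)(5) − (-3)(-3) = -9
E→F: (-3)(6) − (-2)(5) = -8
F→G: (-2)(4) − (0)(6) = -8
G→A: (0)(6) − (6)(4) = -24
Σ = -111
Area = |Σ|/2 = 55.5.

55.5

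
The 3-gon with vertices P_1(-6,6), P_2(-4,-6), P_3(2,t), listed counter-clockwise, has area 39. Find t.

The doubled signed area Σ (x_i y_{i+1} − x_{i+1} y_i) is linear in t.
With t=0 it equals 84; the coefficient of t is 2 (from the two edges through P_3).
So 2·t + 84 = 2·39 = 78 ⇒ t = -3.

-3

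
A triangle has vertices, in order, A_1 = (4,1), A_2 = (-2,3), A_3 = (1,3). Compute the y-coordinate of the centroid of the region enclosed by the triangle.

7/3

Apply Gauss's area formula. First the cross-terms c_i = x_i·y_{i+1} − x_{i+1}·y_i:
  14, -9, -11  ⇒  2A = -6, A = -3.
Then Σ (y_i + y_{i+1})·c_i = -42, so ȳ = -42 / (6·(-3)) = 7/3.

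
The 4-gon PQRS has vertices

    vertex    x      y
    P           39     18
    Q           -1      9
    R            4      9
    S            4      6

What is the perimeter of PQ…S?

86

|PQ| = √((-40)² + (-9)²) = √1681 = 41
|QR| = √((5)² + (0)²) = √25 = 5
|RS| = √((0)² + (-3)²) = √9 = 3
|SP| = √((35)² + (12)²) = √1369 = 37
Perimeter = 41 + 5 + 3 + 37 = 86.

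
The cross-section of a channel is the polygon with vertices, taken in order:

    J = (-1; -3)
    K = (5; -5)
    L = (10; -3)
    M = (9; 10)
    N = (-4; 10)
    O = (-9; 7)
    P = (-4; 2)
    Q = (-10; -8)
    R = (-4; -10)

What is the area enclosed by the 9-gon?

Σ = (20) + (35) + (127) + (130) + (62) + (10) + (52) + (68) + (2) = 506
Area = |Σ|/2 = 253.

253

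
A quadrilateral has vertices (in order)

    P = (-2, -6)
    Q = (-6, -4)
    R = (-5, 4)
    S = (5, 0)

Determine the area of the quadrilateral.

Apply the shoelace formula: 2A = Σ (x_i·y_{i+1} − x_{i+1}·y_i), indices taken mod 4.
Σ = (-28) + (-44) + (-20) + (-30) = -122
Area = |Σ|/2 = 61.

61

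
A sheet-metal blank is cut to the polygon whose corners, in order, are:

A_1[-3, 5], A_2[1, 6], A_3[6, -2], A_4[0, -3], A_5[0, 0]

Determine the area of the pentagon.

Apply Gauss's area formula: 2A = Σ (x_i·y_{i+1} − x_{i+1}·y_i), indices taken mod 5.
Cross-terms: -23, -38, -18, 0, 0  ⇒  Σ = -79
Area = |Σ|/2 = 39.5.

39.5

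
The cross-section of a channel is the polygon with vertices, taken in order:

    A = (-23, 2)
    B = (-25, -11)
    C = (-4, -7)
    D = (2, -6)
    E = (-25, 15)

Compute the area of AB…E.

Apply the shoelace (surveyor's) formula: 2A = Σ (x_i·y_{i+1} − x_{i+1}·y_i), indices taken mod 5.
Cross-terms: 303, 131, 38, -120, 295  ⇒  Σ = 647
Area = |Σ|/2 = 323.5.

323.5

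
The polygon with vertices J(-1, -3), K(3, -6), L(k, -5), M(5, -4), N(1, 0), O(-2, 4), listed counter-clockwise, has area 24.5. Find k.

3

Write out the shoelace sum; only the two edges meeting at L involve k:
2·Area = [(3·(-5) − k·(-6)) + (k·(-4) − 5·(-5))] + 33
       = 2·k + 43 = 49
⇒ k = 3.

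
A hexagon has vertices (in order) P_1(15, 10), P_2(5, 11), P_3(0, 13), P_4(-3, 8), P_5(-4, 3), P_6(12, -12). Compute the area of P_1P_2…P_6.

Apply the shoelace formula: 2A = Σ (x_i·y_{i+1} − x_{i+1}·y_i), indices taken mod 6.
P_1→P_2: (15)(11) − (5)(10) = 115
P_2→P_3: (5)(13) − (0)(11) = 65
P_3→P_4: (0)(8) − (-3)(13) = 39
P_4→P_5: (-3)(3) − (-4)(8) = 23
P_5→P_6: (-4)(-12) − (12)(3) = 12
P_6→P_1: (12)(10) − (15)(-12) = 300
Σ = 554
Area = |Σ|/2 = 277.

277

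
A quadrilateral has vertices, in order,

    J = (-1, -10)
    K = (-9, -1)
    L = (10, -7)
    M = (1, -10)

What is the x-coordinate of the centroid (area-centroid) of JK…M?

Apply the shoelace (surveyor's) formula. First the cross-terms c_i = x_i·y_{i+1} − x_{i+1}·y_i:
  -89, 73, -93, -20  ⇒  2A = -129, A = -64.5.
Then Σ (x_i + x_{i+1})·c_i = -60, so x̄ = -60 / (6·(-64.5)) = 20/129.

20/129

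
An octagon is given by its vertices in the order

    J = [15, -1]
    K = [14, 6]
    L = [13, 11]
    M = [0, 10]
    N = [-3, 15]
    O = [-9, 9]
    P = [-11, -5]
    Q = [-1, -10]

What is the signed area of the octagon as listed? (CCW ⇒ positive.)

424

Apply Gauss's area formula: 2A = Σ (x_i·y_{i+1} − x_{i+1}·y_i), indices taken mod 8.
Σ = (104) + (76) + (130) + (30) + (108) + (144) + (105) + (151) = 848
Signed area = Σ/2 = 424 (positive ⇒ counter-clockwise traversal).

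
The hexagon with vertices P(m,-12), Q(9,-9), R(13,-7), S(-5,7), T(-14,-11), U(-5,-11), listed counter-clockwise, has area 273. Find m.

Write out the shoelace sum; only the two edges meeting at P involve m:
2·Area = [((-5)·(-12) − m·(-11)) + (m·(-9) − 9·(-12))] + 362
       = 2·m + 530 = 546
⇒ m = 8.

8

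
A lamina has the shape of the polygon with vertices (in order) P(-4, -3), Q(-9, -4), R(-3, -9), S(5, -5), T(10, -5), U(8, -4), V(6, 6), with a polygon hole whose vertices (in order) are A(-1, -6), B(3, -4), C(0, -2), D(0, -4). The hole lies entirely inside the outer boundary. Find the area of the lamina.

104.5

Outer boundary:
Σ = (-11) + (69) + (60) + (25) + (0) + (72) + (6) = 221
Area = |Σ|/2 = 110.5.
Hole:
Σ = (22) + (-6) + (0) + (-4) = 12
Area = |Σ|/2 = 6.
Net area = 110.5 − 6 = 104.5.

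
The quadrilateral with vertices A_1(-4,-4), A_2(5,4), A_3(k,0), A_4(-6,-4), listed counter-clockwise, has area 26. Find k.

The doubled signed area Σ (x_i y_{i+1} − x_{i+1} y_i) is linear in k.
With k=0 it equals 12; the coefficient of k is -8 (from the two edges through A_3).
So -8·k + 12 = 2·26 = 52 ⇒ k = -5.

-5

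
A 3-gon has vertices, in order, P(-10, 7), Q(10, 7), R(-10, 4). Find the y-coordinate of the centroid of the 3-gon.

Apply Gauss's area formula. First the cross-terms c_i = x_i·y_{i+1} − x_{i+1}·y_i:
  -140, 110, -30  ⇒  2A = -60, A = -30.
Then Σ (y_i + y_{i+1})·c_i = -1080, so ȳ = -1080 / (6·(-30)) = 6.

6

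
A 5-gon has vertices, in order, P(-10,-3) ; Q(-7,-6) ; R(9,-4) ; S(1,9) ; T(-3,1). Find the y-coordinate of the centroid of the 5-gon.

-168/253

Apply the shoelace (surveyor's) formula. First the cross-terms c_i = x_i·y_{i+1} − x_{i+1}·y_i:
  39, 82, 85, 28, 19  ⇒  2A = 253, A = 126.5.
Then Σ (y_i + y_{i+1})·c_i = -504, so ȳ = -504 / (6·126.5) = -168/253.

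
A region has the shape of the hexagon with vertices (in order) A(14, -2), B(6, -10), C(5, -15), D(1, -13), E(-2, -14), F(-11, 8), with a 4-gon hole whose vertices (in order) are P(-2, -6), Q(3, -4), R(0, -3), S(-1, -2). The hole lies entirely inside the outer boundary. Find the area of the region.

251

Outer boundary:
Apply the shoelace (surveyor's) formula: 2A = Σ (x_i·y_{i+1} − x_{i+1}·y_i), indices taken mod 6.
Cross-terms: -128, -40, -50, -40, -170, -90  ⇒  Σ = -518
Area = |Σ|/2 = 259.
Hole:
Cross-terms: 26, -9, -3, 2  ⇒  Σ = 16
Area = |Σ|/2 = 8.
Net area = 259 − 8 = 251.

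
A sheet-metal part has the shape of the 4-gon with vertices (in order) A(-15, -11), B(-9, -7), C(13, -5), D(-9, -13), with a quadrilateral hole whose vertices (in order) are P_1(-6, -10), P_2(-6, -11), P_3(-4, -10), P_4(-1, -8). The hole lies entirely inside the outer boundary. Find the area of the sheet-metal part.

Outer boundary:
Apply the surveyor's formula: 2A = Σ (x_i·y_{i+1} − x_{i+1}·y_i), indices taken mod 4.
A→B: (-15)(-7) − (-9)(-11) = 6
B→C: (-9)(-5) − (13)(-7) = 136
C→D: (13)(-13) − (-9)(-5) = -214
D→A: (-9)(-11) − (-15)(-13) = -96
Σ = -168
Area = |Σ|/2 = 84.
Hole:
Cross-terms: 6, 16, 22, -38  ⇒  Σ = 6
Area = |Σ|/2 = 3.
Net area = 84 − 3 = 81.

81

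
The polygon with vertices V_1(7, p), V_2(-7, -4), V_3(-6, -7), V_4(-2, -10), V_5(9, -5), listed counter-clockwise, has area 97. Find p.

1

Write out the shoelace sum; only the two edges meeting at V_1 involve p:
2·Area = [(9·p − 7·(-5)) + (7·(-4) − (-7)·p)] + 171
       = 16·p + 178 = 194
⇒ p = 1.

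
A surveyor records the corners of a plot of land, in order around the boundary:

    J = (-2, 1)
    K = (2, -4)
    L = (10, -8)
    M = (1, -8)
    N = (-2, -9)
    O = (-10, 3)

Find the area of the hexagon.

Σ = (6) + (24) + (-72) + (-25) + (-96) + (-4) = -167
Area = |Σ|/2 = 83.5.

83.5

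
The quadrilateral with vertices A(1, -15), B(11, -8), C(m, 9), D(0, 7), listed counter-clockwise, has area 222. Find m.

13

Write out the shoelace sum; only the two edges meeting at C involve m:
2·Area = [(11·9 − m·(-8)) + (m·7 − 0·9)] + 150
       = 15·m + 249 = 444
⇒ m = 13.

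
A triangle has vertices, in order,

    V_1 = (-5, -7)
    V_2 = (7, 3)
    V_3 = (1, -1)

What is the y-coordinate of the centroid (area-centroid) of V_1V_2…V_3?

-5/3

Apply the shoelace (surveyor's) formula. First the cross-terms c_i = x_i·y_{i+1} − x_{i+1}·y_i:
  34, -10, -12  ⇒  2A = 12, A = 6.
Then Σ (y_i + y_{i+1})·c_i = -60, so ȳ = -60 / (6·6) = -5/3.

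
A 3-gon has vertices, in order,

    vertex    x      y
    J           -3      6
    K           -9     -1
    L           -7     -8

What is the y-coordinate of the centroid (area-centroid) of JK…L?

Apply the shoelace formula. First the cross-terms c_i = x_i·y_{i+1} − x_{i+1}·y_i:
  57, 65, -66  ⇒  2A = 56, A = 28.
Then Σ (y_i + y_{i+1})·c_i = -168, so ȳ = -168 / (6·28) = -1.

-1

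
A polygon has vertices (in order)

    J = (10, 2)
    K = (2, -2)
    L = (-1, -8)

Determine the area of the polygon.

Apply the surveyor's formula: 2A = Σ (x_i·y_{i+1} − x_{i+1}·y_i), indices taken mod 3.
Σ = (-24) + (-18) + (78) = 36
Area = |Σ|/2 = 18.

18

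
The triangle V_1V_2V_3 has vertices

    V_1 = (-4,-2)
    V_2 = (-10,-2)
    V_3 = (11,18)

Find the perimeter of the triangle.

|V_1V_2| = √((-6)² + (0)²) = √36 = 6
|V_2V_3| = √((21)² + (20)²) = √841 = 29
|V_3V_1| = √((-15)² + (-20)²) = √625 = 25
Perimeter = 6 + 29 + 25 = 60.

60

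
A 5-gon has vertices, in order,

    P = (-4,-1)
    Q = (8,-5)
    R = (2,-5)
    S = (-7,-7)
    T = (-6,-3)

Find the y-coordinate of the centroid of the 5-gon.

Apply the shoelace formula. First the cross-terms c_i = x_i·y_{i+1} − x_{i+1}·y_i:
  28, -30, -49, -21, -6  ⇒  2A = -78, A = -39.
Then Σ (y_i + y_{i+1})·c_i = 954, so ȳ = 954 / (6·(-39)) = -53/13.

-53/13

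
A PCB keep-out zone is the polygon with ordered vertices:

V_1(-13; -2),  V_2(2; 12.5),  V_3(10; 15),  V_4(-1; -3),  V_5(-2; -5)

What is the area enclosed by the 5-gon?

165.25

Apply Gauss's area formula: 2A = Σ (x_i·y_{i+1} − x_{i+1}·y_i), indices taken mod 5.
V_1→V_2: (-13)(12.5) − (2)(-2) = -158.5
V_2→V_3: (2)(15) − (10)(12.5) = -95
V_3→V_4: (10)(-3) − (-1)(15) = -15
V_4→V_5: (-1)(-5) − (-2)(-3) = -1
V_5→V_1: (-2)(-2) − (-13)(-5) = -61
Σ = -330.5
Area = |Σ|/2 = 165.25.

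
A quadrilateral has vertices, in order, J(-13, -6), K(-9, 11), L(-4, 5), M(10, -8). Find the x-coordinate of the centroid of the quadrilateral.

Apply the surveyor's formula. First the cross-terms c_i = x_i·y_{i+1} − x_{i+1}·y_i:
  -197, -1, -18, -164  ⇒  2A = -380, A = -190.
Then Σ (x_i + x_{i+1})·c_i = 4731, so x̄ = 4731 / (6·(-190)) = -4.15.

-4.15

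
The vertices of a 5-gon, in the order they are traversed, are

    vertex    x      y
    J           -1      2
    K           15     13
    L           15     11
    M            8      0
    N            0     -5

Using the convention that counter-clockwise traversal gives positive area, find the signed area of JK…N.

-103

Apply the shoelace formula: 2A = Σ (x_i·y_{i+1} − x_{i+1}·y_i), indices taken mod 5.
Σ = (-43) + (-30) + (-88) + (-40) + (-5) = -206
Signed area = Σ/2 = -103 (negative ⇒ clockwise traversal).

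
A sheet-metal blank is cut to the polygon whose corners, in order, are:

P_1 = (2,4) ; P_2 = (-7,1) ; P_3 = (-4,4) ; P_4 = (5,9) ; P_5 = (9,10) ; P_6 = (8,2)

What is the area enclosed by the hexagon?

Apply the surveyor's formula: 2A = Σ (x_i·y_{i+1} − x_{i+1}·y_i), indices taken mod 6.
Σ = (30) + (-24) + (-56) + (-31) + (-62) + (28) = -115
Area = |Σ|/2 = 57.5.

57.5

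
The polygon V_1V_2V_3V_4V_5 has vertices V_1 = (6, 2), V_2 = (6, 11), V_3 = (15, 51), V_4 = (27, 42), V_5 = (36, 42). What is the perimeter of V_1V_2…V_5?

124

|V_1V_2| = √((0)² + (9)²) = √81 = 9
|V_2V_3| = √((9)² + (40)²) = √1681 = 41
|V_3V_4| = √((12)² + (-9)²) = √225 = 15
|V_4V_5| = √((9)² + (0)²) = √81 = 9
|V_5V_1| = √((-30)² + (-40)²) = √2500 = 50
Perimeter = 9 + 41 + 15 + 9 + 50 = 124.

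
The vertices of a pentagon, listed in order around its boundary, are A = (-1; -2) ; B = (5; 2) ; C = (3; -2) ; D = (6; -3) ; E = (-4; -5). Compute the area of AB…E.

22

Apply the surveyor's formula: 2A = Σ (x_i·y_{i+1} − x_{i+1}·y_i), indices taken mod 5.
Σ = (8) + (-16) + (3) + (-42) + (3) = -44
Area = |Σ|/2 = 22.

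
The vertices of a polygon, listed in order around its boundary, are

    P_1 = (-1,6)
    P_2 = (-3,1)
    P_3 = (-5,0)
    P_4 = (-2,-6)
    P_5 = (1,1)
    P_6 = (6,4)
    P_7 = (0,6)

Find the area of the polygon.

Cross-terms: 17, 5, 30, 4, -2, 36, 6  ⇒  Σ = 96
Area = |Σ|/2 = 48.

48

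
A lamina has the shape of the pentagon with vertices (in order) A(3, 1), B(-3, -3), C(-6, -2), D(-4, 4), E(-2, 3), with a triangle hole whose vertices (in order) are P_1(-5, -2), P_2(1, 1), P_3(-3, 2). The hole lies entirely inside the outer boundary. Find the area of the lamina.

Outer boundary:
Apply the shoelace (surveyor's) formula: 2A = Σ (x_i·y_{i+1} − x_{i+1}·y_i), indices taken mod 5.
Cross-terms: -6, -12, -32, -4, -11  ⇒  Σ = -65
Area = |Σ|/2 = 32.5.
Hole:
Apply the shoelace formula: 2A = Σ (x_i·y_{i+1} − x_{i+1}·y_i), indices taken mod 3.
Cross-terms: -3, 5, 16  ⇒  Σ = 18
Area = |Σ|/2 = 9.
Net area = 32.5 − 9 = 23.5.

23.5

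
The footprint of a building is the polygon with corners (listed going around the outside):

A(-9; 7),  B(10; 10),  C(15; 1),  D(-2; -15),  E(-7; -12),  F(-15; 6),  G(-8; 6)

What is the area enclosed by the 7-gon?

435

Apply the shoelace (surveyor's) formula: 2A = Σ (x_i·y_{i+1} − x_{i+1}·y_i), indices taken mod 7.
Σ = (-160) + (-140) + (-223) + (-81) + (-222) + (-42) + (-2) = -870
Area = |Σ|/2 = 435.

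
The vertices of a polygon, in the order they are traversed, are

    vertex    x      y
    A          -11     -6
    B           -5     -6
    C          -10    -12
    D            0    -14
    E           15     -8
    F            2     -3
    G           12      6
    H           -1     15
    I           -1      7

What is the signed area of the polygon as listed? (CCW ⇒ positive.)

341

Apply the surveyor's formula: 2A = Σ (x_i·y_{i+1} − x_{i+1}·y_i), indices taken mod 9.
Σ = (36) + (0) + (140) + (210) + (-29) + (48) + (186) + (8) + (83) = 682
Signed area = Σ/2 = 341 (positive ⇒ counter-clockwise traversal).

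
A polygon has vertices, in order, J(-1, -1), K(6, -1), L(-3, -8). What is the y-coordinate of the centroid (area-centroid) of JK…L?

Apply the surveyor's formula. First the cross-terms c_i = x_i·y_{i+1} − x_{i+1}·y_i:
  7, -51, -5  ⇒  2A = -49, A = -24.5.
Then Σ (y_i + y_{i+1})·c_i = 490, so ȳ = 490 / (6·(-24.5)) = -10/3.

-10/3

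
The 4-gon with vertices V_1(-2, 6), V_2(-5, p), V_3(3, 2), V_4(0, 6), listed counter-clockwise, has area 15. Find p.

The doubled signed area Σ (x_i y_{i+1} − x_{i+1} y_i) is linear in p.
With p=0 it equals 50; the coefficient of p is -5 (from the two edges through V_2).
So -5·p + 50 = 2·15 = 30 ⇒ p = 4.

4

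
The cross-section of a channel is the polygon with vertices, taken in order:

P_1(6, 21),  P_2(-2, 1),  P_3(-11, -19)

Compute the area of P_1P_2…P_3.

10

Σ = (48) + (49) + (-117) = -20
Area = |Σ|/2 = 10.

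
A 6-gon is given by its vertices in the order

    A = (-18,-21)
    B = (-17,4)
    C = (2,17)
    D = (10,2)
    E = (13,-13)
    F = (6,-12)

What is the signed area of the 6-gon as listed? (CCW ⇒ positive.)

-734

Cross-terms: -429, -297, -166, -156, -78, -342  ⇒  Σ = -1468
Signed area = Σ/2 = -734 (negative ⇒ clockwise traversal).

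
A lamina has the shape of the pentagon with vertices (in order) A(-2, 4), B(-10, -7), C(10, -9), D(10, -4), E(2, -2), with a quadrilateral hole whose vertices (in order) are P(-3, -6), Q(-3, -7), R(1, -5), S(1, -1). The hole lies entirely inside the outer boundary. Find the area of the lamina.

118

Outer boundary:
Apply Gauss's area formula: 2A = Σ (x_i·y_{i+1} − x_{i+1}·y_i), indices taken mod 5.
Cross-terms: 54, 160, 50, -12, 4  ⇒  Σ = 256
Area = |Σ|/2 = 128.
Hole:
Σ = (3) + (22) + (4) + (-9) = 20
Area = |Σ|/2 = 10.
Net area = 128 − 10 = 118.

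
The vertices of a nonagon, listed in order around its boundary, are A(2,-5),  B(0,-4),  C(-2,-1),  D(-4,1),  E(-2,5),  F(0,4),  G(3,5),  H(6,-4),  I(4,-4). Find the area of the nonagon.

61

Apply the shoelace (surveyor's) formula: 2A = Σ (x_i·y_{i+1} − x_{i+1}·y_i), indices taken mod 9.
Σ = (-8) + (-8) + (-6) + (-18) + (-8) + (-12) + (-42) + (-8) + (-12) = -122
Area = |Σ|/2 = 61.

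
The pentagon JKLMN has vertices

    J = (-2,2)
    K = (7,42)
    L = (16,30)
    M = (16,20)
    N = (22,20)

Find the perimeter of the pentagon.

|JK| = √((9)² + (40)²) = √1681 = 41
|KL| = √((9)² + (-12)²) = √225 = 15
|LM| = √((0)² + (-10)²) = √100 = 10
|MN| = √((6)² + (0)²) = √36 = 6
|NJ| = √((-24)² + (-18)²) = √900 = 30
Perimeter = 41 + 15 + 10 + 6 + 30 = 102.

102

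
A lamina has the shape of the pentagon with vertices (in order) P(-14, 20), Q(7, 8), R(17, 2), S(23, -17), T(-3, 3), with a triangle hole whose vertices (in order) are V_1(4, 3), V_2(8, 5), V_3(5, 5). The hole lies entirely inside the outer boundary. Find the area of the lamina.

Outer boundary:
Apply the shoelace formula: 2A = Σ (x_i·y_{i+1} − x_{i+1}·y_i), indices taken mod 5.
P→Q: (-14)(8) − (7)(20) = -252
Q→R: (7)(2) − (17)(8) = -122
R→S: (17)(-17) − (23)(2) = -335
S→T: (23)(3) − (-3)(-17) = 18
T→P: (-3)(20) − (-14)(3) = -18
Σ = -709
Area = |Σ|/2 = 354.5.
Hole:
Apply the surveyor's formula: 2A = Σ (x_i·y_{i+1} − x_{i+1}·y_i), indices taken mod 3.
V_1→V_2: (4)(5) − (8)(3) = -4
V_2→V_3: (8)(5) − (5)(5) = 15
V_3→V_1: (5)(3) − (4)(5) = -5
Σ = 6
Area = |Σ|/2 = 3.
Net area = 354.5 − 3 = 351.5.

351.5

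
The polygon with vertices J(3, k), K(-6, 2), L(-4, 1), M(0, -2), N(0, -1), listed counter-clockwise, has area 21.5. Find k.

The doubled signed area Σ (x_i y_{i+1} − x_{i+1} y_i) is linear in k.
With k=0 it equals 19; the coefficient of k is 6 (from the two edges through J).
So 6·k + 19 = 2·21.5 = 43 ⇒ k = 4.

4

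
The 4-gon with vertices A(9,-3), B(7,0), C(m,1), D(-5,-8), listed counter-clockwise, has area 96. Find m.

Write out the shoelace sum; only the two edges meeting at C involve m:
2·Area = [(7·1 − m·0) + (m·(-8) − (-5)·1)] + 108
       = -8·m + 120 = 192
⇒ m = -9.

-9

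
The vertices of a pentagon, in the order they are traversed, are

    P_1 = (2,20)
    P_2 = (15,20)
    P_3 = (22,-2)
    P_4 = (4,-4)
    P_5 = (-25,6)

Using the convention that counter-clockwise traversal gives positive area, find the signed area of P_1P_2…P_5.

-699

Cross-terms: -260, -470, -80, -76, -512  ⇒  Σ = -1398
Signed area = Σ/2 = -699 (negative ⇒ clockwise traversal).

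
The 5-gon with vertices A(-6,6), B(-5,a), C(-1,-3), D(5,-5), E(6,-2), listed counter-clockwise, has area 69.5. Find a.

The doubled signed area Σ (x_i y_{i+1} − x_{i+1} y_i) is linear in a.
With a=0 it equals 109; the coefficient of a is -5 (from the two edges through B).
So -5·a + 109 = 2·69.5 = 139 ⇒ a = -6.

-6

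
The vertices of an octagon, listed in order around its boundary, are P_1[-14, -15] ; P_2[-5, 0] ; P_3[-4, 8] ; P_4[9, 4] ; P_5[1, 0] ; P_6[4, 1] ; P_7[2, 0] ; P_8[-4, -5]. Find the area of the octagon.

Apply the shoelace (surveyor's) formula: 2A = Σ (x_i·y_{i+1} − x_{i+1}·y_i), indices taken mod 8.
Σ = (-75) + (-40) + (-88) + (-4) + (1) + (-2) + (-10) + (-10) = -228
Area = |Σ|/2 = 114.

114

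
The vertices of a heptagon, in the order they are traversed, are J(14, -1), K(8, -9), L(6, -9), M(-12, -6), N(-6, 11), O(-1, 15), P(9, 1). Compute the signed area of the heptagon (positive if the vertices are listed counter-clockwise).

Apply Gauss's area formula: 2A = Σ (x_i·y_{i+1} − x_{i+1}·y_i), indices taken mod 7.
Σ = (-118) + (-18) + (-144) + (-168) + (-79) + (-136) + (-23) = -686
Signed area = Σ/2 = -343 (negative ⇒ clockwise traversal).

-343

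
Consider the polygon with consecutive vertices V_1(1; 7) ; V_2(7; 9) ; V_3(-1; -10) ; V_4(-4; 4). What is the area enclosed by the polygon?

V_1→V_2: (1)(9) − (7)(7) = -40
V_2→V_3: (7)(-10) − (-1)(9) = -61
V_3→V_4: (-1)(4) − (-4)(-10) = -44
V_4→V_1: (-4)(7) − (1)(4) = -32
Σ = -177
Area = |Σ|/2 = 88.5.

88.5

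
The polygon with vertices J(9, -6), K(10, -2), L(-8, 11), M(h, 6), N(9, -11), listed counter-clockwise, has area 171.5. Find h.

-12

Write out the shoelace sum; only the two edges meeting at M involve h:
2·Area = [((-8)·6 − h·11) + (h·(-11) − 9·6)] + 181
       = -22·h + 79 = 343
⇒ h = -12.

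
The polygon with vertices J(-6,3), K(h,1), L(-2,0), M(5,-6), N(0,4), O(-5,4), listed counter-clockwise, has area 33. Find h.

Write out the shoelace sum; only the two edges meeting at K involve h:
2·Area = [((-6)·1 − h·3) + (h·0 − (-2)·1)] + 61
       = -3·h + 57 = 66
⇒ h = -3.

-3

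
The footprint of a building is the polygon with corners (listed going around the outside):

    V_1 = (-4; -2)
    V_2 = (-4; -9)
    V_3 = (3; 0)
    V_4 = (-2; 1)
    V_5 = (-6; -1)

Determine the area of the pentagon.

Apply Gauss's area formula: 2A = Σ (x_i·y_{i+1} − x_{i+1}·y_i), indices taken mod 5.
Cross-terms: 28, 27, 3, 8, 8  ⇒  Σ = 74
Area = |Σ|/2 = 37.

37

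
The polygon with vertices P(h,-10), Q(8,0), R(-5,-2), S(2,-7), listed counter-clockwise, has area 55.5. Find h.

The doubled signed area Σ (x_i y_{i+1} − x_{i+1} y_i) is linear in h.
With h=0 it equals 83; the coefficient of h is 7 (from the two edges through P).
So 7·h + 83 = 2·55.5 = 111 ⇒ h = 4.

4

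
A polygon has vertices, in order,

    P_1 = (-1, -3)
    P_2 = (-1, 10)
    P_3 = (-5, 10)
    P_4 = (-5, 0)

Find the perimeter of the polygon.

32

|P_1P_2| = √((0)² + (13)²) = √169 = 13
|P_2P_3| = √((-4)² + (0)²) = √16 = 4
|P_3P_4| = √((0)² + (-10)²) = √100 = 10
|P_4P_1| = √((4)² + (-3)²) = √25 = 5
Perimeter = 13 + 4 + 10 + 5 = 32.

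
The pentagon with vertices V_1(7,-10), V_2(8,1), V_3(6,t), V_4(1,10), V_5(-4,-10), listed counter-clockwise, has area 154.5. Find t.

The doubled signed area Σ (x_i y_{i+1} − x_{i+1} y_i) is linear in t.
With t=0 it equals 281; the coefficient of t is 7 (from the two edges through V_3).
So 7·t + 281 = 2·154.5 = 309 ⇒ t = 4.

4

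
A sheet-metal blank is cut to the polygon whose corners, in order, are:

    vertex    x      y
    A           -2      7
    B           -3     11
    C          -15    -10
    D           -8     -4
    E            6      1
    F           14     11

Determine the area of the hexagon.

Apply Gauss's area formula: 2A = Σ (x_i·y_{i+1} − x_{i+1}·y_i), indices taken mod 6.
A→B: (-2)(11) − (-3)(7) = -1
B→C: (-3)(-10) − (-15)(11) = 195
C→D: (-15)(-4) − (-8)(-10) = -20
D→E: (-8)(1) − (6)(-4) = 16
E→F: (6)(11) − (14)(1) = 52
F→A: (14)(7) − (-2)(11) = 120
Σ = 362
Area = |Σ|/2 = 181.

181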